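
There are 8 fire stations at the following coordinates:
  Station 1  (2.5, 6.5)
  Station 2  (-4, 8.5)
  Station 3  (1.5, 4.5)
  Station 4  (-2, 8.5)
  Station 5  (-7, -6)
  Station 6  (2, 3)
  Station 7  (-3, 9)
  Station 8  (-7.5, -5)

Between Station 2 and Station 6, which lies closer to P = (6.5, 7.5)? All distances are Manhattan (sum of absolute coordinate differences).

Station 6

d(P, Station 2) = |6.5−(-4)| + |7.5−8.5| = 10.5 + 1 = 11.5
d(P, Station 6) = |6.5−2| + |7.5−3| = 4.5 + 4.5 = 9
11.5 > 9, so Station 6 is closer.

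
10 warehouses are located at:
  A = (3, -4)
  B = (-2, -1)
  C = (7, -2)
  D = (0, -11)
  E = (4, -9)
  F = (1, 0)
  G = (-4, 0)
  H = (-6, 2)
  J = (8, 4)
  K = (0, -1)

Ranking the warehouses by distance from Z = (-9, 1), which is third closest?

B

Since √ is increasing, it suffices to compare squared distances:
|ZA|² = 144 + 25 = 169
|ZB|² = 49 + 4 = 53
|ZC|² = 256 + 9 = 265
|ZD|² = 81 + 144 = 225
|ZE|² = 169 + 100 = 269
|ZF|² = 100 + 1 = 101
|ZG|² = 25 + 1 = 26
|ZH|² = 9 + 1 = 10
|ZJ|² = 289 + 9 = 298
|ZK|² = 81 + 4 = 85
Sorted ascending: H, G, B, K, … — the third-nearest is B.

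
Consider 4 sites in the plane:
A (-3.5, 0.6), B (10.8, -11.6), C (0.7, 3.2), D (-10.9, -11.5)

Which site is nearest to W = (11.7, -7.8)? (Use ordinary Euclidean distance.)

Compare squared distances (the ordering matches that of the actual distances):
|WA|² = (11.7−(-3.5))² + (-7.8−0.6)² = 231.04 + 70.56 = 301.6
|WB|² = (11.7−10.8)² + (-7.8−(-11.6))² = 0.81 + 14.44 = 15.25
|WC|² = (11.7−0.7)² + (-7.8−3.2)² = 121 + 121 = 242
|WD|² = (11.7−(-10.9))² + (-7.8−(-11.5))² = 510.76 + 13.69 = 524.45
Minimum is at B.

B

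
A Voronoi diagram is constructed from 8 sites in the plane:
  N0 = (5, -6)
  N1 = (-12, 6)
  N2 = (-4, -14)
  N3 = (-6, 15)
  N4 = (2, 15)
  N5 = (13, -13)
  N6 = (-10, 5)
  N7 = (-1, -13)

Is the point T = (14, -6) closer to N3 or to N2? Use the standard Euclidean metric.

N2

Compare squared distances:
|TN3|² = (14−(-6))² + (-6−15)² = 400 + 441 = 841
|TN2|² = (14−(-4))² + (-6−(-14))² = 324 + 64 = 388
841 > 388, so N2 is closer.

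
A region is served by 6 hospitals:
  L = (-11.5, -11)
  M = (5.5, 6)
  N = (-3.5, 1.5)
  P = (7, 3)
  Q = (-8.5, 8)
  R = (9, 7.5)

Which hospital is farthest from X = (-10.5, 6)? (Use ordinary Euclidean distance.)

Squared Euclidean distances:
|XL|² = (-10.5−(-11.5))² + (6−(-11))² = 1 + 289 = 290
|XM|² = (-10.5−5.5)² + (6−6)² = 256 + 0 = 256
|XN|² = (-10.5−(-3.5))² + (6−1.5)² = 49 + 20.25 = 69.25
|XP|² = (-10.5−7)² + (6−3)² = 306.25 + 9 = 315.25
|XQ|² = (-10.5−(-8.5))² + (6−8)² = 4 + 4 = 8
|XR|² = (-10.5−9)² + (6−7.5)² = 380.25 + 2.25 = 382.5
The largest is to R.

R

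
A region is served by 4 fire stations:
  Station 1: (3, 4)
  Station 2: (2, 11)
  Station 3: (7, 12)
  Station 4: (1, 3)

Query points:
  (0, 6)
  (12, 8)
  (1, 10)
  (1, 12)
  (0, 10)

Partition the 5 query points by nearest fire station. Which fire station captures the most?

Station 2

(0, 6) — d² to each: Station 1:13, Station 2:29, Station 3:85, Station 4:10 → nearest is Station 4
(12, 8) — d² to each: Station 1:97, Station 2:109, Station 3:41, Station 4:146 → nearest is Station 3
(1, 10) — d² to each: Station 1:40, Station 2:2, Station 3:40, Station 4:49 → nearest is Station 2
(1, 12) — d² to each: Station 1:68, Station 2:2, Station 3:36, Station 4:81 → nearest is Station 2
(0, 10) — d² to each: Station 1:45, Station 2:5, Station 3:53, Station 4:50 → nearest is Station 2
Tally — Station 2:3, Station 3:1, Station 4:1. Station 2 captures the most (3).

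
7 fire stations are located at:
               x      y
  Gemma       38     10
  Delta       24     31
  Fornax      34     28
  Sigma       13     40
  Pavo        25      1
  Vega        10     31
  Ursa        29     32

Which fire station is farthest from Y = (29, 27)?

Pavo

Since √ is increasing, it suffices to compare squared distances:
d²(Y, Gemma) = (29−38)² + (27−10)² = 81 + 289 = 370
d²(Y, Delta) = (29−24)² + (27−31)² = 25 + 16 = 41
d²(Y, Fornax) = (29−34)² + (27−28)² = 25 + 1 = 26
d²(Y, Sigma) = (29−13)² + (27−40)² = 256 + 169 = 425
d²(Y, Pavo) = (29−25)² + (27−1)² = 16 + 676 = 692
d²(Y, Vega) = (29−10)² + (27−31)² = 361 + 16 = 377
d²(Y, Ursa) = (29−29)² + (27−32)² = 0 + 25 = 25
The largest is to Pavo.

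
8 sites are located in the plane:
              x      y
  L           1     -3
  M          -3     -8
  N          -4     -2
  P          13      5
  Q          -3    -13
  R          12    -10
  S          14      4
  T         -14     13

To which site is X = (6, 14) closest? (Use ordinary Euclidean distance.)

P

Since √ is increasing, it suffices to compare squared distances:
|XL|² = 25 + 289 = 314
|XM|² = 81 + 484 = 565
|XN|² = 100 + 256 = 356
|XP|² = 49 + 81 = 130
|XQ|² = 81 + 729 = 810
|XR|² = 36 + 576 = 612
|XS|² = 64 + 100 = 164
|XT|² = 400 + 1 = 401
P is nearest.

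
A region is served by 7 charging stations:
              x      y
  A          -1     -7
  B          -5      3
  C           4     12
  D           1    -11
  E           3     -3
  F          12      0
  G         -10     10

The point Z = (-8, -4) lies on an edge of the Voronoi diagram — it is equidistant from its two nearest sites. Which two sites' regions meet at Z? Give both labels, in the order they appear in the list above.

Squared distances from Z to each site:
|ZA|² = 49 + 9 = 58
|ZB|² = 9 + 49 = 58
|ZC|² = 144 + 256 = 400
|ZD|² = 81 + 49 = 130
|ZE|² = 121 + 1 = 122
|ZF|² = 400 + 16 = 416
|ZG|² = 4 + 196 = 200
Z is equidistant from A and B (both at squared distance 58), and every other site is strictly farther — so Z lies on the A–B Voronoi edge.

A and B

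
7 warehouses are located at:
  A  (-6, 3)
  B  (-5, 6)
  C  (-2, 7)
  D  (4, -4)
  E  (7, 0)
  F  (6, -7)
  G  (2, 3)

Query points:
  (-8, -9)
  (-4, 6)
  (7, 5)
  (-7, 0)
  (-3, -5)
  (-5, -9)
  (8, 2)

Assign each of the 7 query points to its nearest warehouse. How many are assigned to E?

2

(-8, -9) — d² to each: A:148, B:234, C:292, D:169, E:306, F:200, G:244 → nearest is A
(-4, 6) — d² to each: A:13, B:1, C:5, D:164, E:157, F:269, G:45 → nearest is B
(7, 5) — d² to each: A:173, B:145, C:85, D:90, E:25, F:145, G:29 → nearest is E
(-7, 0) — d² to each: A:10, B:40, C:74, D:137, E:196, F:218, G:90 → nearest is A
(-3, -5) — d² to each: A:73, B:125, C:145, D:50, E:125, F:85, G:89 → nearest is D
(-5, -9) — d² to each: A:145, B:225, C:265, D:106, E:225, F:125, G:193 → nearest is D
(8, 2) — d² to each: A:197, B:185, C:125, D:52, E:5, F:85, G:37 → nearest is E
2 of the 7 points have E as nearest.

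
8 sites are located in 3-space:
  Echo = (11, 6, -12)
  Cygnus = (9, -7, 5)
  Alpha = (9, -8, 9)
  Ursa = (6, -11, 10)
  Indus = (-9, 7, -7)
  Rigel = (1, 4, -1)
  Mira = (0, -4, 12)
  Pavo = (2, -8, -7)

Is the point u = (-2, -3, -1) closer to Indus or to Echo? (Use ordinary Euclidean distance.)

Indus

Compare squared distances:
d²(u, Indus) = (-2−(-9))² + (-3−7)² + (-1−(-7))² = 49 + 100 + 36 = 185
d²(u, Echo) = (-2−11)² + (-3−6)² + (-1−(-12))² = 169 + 81 + 121 = 371
185 < 371, so Indus is closer.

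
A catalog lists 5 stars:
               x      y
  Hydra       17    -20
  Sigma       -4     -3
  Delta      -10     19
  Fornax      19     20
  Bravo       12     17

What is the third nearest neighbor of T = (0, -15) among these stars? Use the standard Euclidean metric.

Bravo

Squared Euclidean distances:
d²(T, Hydra) = (0−17)² + (-15−(-20))² = 289 + 25 = 314
d²(T, Sigma) = (0−(-4))² + (-15−(-3))² = 16 + 144 = 160
d²(T, Delta) = (0−(-10))² + (-15−19)² = 100 + 1156 = 1256
d²(T, Fornax) = (0−19)² + (-15−20)² = 361 + 1225 = 1586
d²(T, Bravo) = (0−12)² + (-15−17)² = 144 + 1024 = 1168
Sorted ascending: Sigma, Hydra, Bravo, Delta, … — the third-nearest is Bravo.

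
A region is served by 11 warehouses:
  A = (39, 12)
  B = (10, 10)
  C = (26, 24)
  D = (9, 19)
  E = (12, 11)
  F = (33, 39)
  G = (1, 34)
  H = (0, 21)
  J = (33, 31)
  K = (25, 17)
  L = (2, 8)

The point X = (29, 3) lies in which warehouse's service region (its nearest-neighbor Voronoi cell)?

A

Compare squared distances (the ordering matches that of the actual distances):
|XA|² = (29−39)² + (3−12)² = 100 + 81 = 181
|XB|² = (29−10)² + (3−10)² = 361 + 49 = 410
|XC|² = (29−26)² + (3−24)² = 9 + 441 = 450
|XD|² = (29−9)² + (3−19)² = 400 + 256 = 656
|XE|² = (29−12)² + (3−11)² = 289 + 64 = 353
|XF|² = (29−33)² + (3−39)² = 16 + 1296 = 1312
|XG|² = (29−1)² + (3−34)² = 784 + 961 = 1745
|XH|² = (29−0)² + (3−21)² = 841 + 324 = 1165
|XJ|² = (29−33)² + (3−31)² = 16 + 784 = 800
|XK|² = (29−25)² + (3−17)² = 16 + 196 = 212
|XL|² = (29−2)² + (3−8)² = 729 + 25 = 754
Minimum is at A.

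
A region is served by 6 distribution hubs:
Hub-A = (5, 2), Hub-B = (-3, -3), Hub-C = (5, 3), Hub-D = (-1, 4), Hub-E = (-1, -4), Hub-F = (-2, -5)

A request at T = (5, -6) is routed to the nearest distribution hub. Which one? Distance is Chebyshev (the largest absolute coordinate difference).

Hub-E

d(T, Hub-A) = max(0, 8) = 8
d(T, Hub-B) = max(8, 3) = 8
d(T, Hub-C) = max(0, 9) = 9
d(T, Hub-D) = max(6, 10) = 10
d(T, Hub-E) = max(6, 2) = 6
d(T, Hub-F) = max(7, 1) = 7
The smallest is to Hub-E, so T lies in the Voronoi region of Hub-E.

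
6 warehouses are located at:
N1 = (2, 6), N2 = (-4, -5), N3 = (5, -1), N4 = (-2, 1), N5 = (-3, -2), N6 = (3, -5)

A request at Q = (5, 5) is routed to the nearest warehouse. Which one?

N1

Compare squared distances (the ordering matches that of the actual distances):
|QN1|² = 9 + 1 = 10
|QN2|² = 81 + 100 = 181
|QN3|² = 0 + 36 = 36
|QN4|² = 49 + 16 = 65
|QN5|² = 64 + 49 = 113
|QN6|² = 4 + 100 = 104
Minimum is at N1.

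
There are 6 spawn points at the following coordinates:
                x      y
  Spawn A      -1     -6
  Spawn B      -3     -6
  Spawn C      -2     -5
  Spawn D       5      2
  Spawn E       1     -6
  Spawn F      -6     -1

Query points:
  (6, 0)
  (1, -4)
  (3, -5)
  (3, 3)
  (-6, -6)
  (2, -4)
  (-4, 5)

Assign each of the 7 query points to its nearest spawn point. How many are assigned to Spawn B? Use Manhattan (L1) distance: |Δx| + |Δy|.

1

(6, 0) — d to each: Spawn A:13, Spawn B:15, Spawn C:13, Spawn D:3, Spawn E:11, Spawn F:13 → nearest is Spawn D
(1, -4) — d to each: Spawn A:4, Spawn B:6, Spawn C:4, Spawn D:10, Spawn E:2, Spawn F:10 → nearest is Spawn E
(3, -5) — d to each: Spawn A:5, Spawn B:7, Spawn C:5, Spawn D:9, Spawn E:3, Spawn F:13 → nearest is Spawn E
(3, 3) — d to each: Spawn A:13, Spawn B:15, Spawn C:13, Spawn D:3, Spawn E:11, Spawn F:13 → nearest is Spawn D
(-6, -6) — d to each: Spawn A:5, Spawn B:3, Spawn C:5, Spawn D:19, Spawn E:7, Spawn F:5 → nearest is Spawn B
(2, -4) — d to each: Spawn A:5, Spawn B:7, Spawn C:5, Spawn D:9, Spawn E:3, Spawn F:11 → nearest is Spawn E
(-4, 5) — d to each: Spawn A:14, Spawn B:12, Spawn C:12, Spawn D:12, Spawn E:16, Spawn F:8 → nearest is Spawn F
1 of the 7 points has Spawn B as nearest.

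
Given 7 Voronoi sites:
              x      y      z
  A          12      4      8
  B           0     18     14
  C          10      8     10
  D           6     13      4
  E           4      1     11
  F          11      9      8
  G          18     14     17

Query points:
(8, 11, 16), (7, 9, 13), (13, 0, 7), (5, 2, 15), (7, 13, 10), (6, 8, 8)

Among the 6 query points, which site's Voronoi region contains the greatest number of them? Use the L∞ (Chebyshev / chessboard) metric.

C

(8, 11, 16) — d to each: A:8, B:8, C:6, D:12, E:10, F:8, G:10 → nearest is C
(7, 9, 13) — d to each: A:5, B:9, C:3, D:9, E:8, F:5, G:11 → nearest is C
(13, 0, 7) — d to each: A:4, B:18, C:8, D:13, E:9, F:9, G:14 → nearest is A
(5, 2, 15) — d to each: A:7, B:16, C:6, D:11, E:4, F:7, G:13 → nearest is E
(7, 13, 10) — d to each: A:9, B:7, C:5, D:6, E:12, F:4, G:11 → nearest is F
(6, 8, 8) — d to each: A:6, B:10, C:4, D:5, E:7, F:5, G:12 → nearest is C
Tally — A:1, C:3, E:1, F:1. C captures the most (3).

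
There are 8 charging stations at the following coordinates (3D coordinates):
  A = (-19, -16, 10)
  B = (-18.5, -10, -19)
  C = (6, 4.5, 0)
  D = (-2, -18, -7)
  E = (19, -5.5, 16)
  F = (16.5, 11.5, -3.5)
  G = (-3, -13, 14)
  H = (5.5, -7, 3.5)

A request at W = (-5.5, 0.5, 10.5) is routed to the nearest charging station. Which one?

Compare squared distances (the ordering matches that of the actual distances):
|WA|² = (-5.5−(-19))² + (0.5−(-16))² + (10.5−10)² = 182.25 + 272.25 + 0.25 = 454.75
|WB|² = (-5.5−(-18.5))² + (0.5−(-10))² + (10.5−(-19))² = 169 + 110.25 + 870.25 = 1149.5
|WC|² = (-5.5−6)² + (0.5−4.5)² + (10.5−0)² = 132.25 + 16 + 110.25 = 258.5
|WD|² = (-5.5−(-2))² + (0.5−(-18))² + (10.5−(-7))² = 12.25 + 342.25 + 306.25 = 660.75
|WE|² = (-5.5−19)² + (0.5−(-5.5))² + (10.5−16)² = 600.25 + 36 + 30.25 = 666.5
|WF|² = (-5.5−16.5)² + (0.5−11.5)² + (10.5−(-3.5))² = 484 + 121 + 196 = 801
|WG|² = (-5.5−(-3))² + (0.5−(-13))² + (10.5−14)² = 6.25 + 182.25 + 12.25 = 200.75
|WH|² = (-5.5−5.5)² + (0.5−(-7))² + (10.5−3.5)² = 121 + 56.25 + 49 = 226.25
The smallest is to G, so W lies in the Voronoi region of G.

G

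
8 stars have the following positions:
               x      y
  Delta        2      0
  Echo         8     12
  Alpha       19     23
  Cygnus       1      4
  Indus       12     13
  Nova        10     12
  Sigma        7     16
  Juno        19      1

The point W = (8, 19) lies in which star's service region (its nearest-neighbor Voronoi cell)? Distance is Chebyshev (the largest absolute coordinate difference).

Sigma

d(W, Delta) = max(6, 19) = 19
d(W, Echo) = max(0, 7) = 7
d(W, Alpha) = max(11, 4) = 11
d(W, Cygnus) = max(7, 15) = 15
d(W, Indus) = max(4, 6) = 6
d(W, Nova) = max(2, 7) = 7
d(W, Sigma) = max(1, 3) = 3
d(W, Juno) = max(11, 18) = 18
Sigma is nearest.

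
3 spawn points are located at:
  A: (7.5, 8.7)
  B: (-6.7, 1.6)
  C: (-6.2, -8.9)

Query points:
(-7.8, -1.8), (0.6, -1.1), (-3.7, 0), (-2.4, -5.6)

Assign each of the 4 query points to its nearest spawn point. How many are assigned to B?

(-7.8, -1.8) — d² to each: A:344.34, B:12.77, C:52.97 → nearest is B
(0.6, -1.1) — d² to each: A:143.65, B:60.58, C:107.08 → nearest is B
(-3.7, 0) — d² to each: A:201.13, B:11.56, C:85.46 → nearest is B
(-2.4, -5.6) — d² to each: A:302.5, B:70.33, C:25.33 → nearest is C
3 of the 4 points have B as nearest.

3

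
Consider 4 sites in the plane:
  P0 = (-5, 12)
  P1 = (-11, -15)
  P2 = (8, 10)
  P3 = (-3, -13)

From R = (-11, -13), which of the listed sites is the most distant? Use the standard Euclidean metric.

P2

Squared Euclidean distances:
|RP0|² = 36 + 625 = 661
|RP1|² = 0 + 4 = 4
|RP2|² = 361 + 529 = 890
|RP3|² = 64 + 0 = 64
The largest is to P2.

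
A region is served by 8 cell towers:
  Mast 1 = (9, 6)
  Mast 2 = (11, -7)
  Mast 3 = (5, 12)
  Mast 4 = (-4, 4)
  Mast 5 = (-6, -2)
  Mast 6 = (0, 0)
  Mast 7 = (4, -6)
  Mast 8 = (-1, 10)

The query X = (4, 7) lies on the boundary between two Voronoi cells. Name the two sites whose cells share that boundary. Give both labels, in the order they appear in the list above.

Mast 1 and Mast 3

Squared distances from X to each site:
d²(X, Mast 1) = 25 + 1 = 26
d²(X, Mast 2) = 49 + 196 = 245
d²(X, Mast 3) = 1 + 25 = 26
d²(X, Mast 4) = 64 + 9 = 73
d²(X, Mast 5) = 100 + 81 = 181
d²(X, Mast 6) = 16 + 49 = 65
d²(X, Mast 7) = 0 + 169 = 169
d²(X, Mast 8) = 25 + 9 = 34
X is equidistant from Mast 1 and Mast 3 (both at squared distance 26), and every other site is strictly farther — so X lies on the Mast 1–Mast 3 Voronoi edge.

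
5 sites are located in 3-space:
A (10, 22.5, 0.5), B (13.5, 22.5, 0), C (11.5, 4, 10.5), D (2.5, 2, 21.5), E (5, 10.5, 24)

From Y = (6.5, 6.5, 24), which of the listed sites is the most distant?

B

Compare squared distances (the ordering matches that of the actual distances):
|YA|² = (6.5−10)² + (6.5−22.5)² + (24−0.5)² = 12.25 + 256 + 552.25 = 820.5
|YB|² = (6.5−13.5)² + (6.5−22.5)² + (24−0)² = 49 + 256 + 576 = 881
|YC|² = (6.5−11.5)² + (6.5−4)² + (24−10.5)² = 25 + 6.25 + 182.25 = 213.5
|YD|² = (6.5−2.5)² + (6.5−2)² + (24−21.5)² = 16 + 20.25 + 6.25 = 42.5
|YE|² = (6.5−5)² + (6.5−10.5)² + (24−24)² = 2.25 + 16 + 0 = 18.25
The largest is to B.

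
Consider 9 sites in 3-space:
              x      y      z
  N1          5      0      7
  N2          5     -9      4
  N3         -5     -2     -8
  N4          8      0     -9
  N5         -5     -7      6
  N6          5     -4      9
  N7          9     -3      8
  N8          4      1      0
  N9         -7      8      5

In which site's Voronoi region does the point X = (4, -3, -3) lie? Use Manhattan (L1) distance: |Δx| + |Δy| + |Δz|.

d(X,N1) = |4−5| + |-3−0| + |-3−7| = 1 + 3 + 10 = 14
d(X,N2) = |4−5| + |-3−(-9)| + |-3−4| = 1 + 6 + 7 = 14
d(X,N3) = |4−(-5)| + |-3−(-2)| + |-3−(-8)| = 9 + 1 + 5 = 15
d(X,N4) = |4−8| + |-3−0| + |-3−(-9)| = 4 + 3 + 6 = 13
d(X,N5) = |4−(-5)| + |-3−(-7)| + |-3−6| = 9 + 4 + 9 = 22
d(X,N6) = |4−5| + |-3−(-4)| + |-3−9| = 1 + 1 + 12 = 14
d(X,N7) = |4−9| + |-3−(-3)| + |-3−8| = 5 + 0 + 11 = 16
d(X,N8) = |4−4| + |-3−1| + |-3−0| = 0 + 4 + 3 = 7
d(X,N9) = |4−(-7)| + |-3−8| + |-3−5| = 11 + 11 + 8 = 30
The smallest is to N8, so X lies in the Voronoi region of N8.

N8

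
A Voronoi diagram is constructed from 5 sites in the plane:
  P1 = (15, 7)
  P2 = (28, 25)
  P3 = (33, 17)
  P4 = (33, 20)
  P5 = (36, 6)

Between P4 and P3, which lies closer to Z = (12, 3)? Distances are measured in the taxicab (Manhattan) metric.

d(Z,P4) = |12−33| + |3−20| = 21 + 17 = 38
d(Z,P3) = |12−33| + |3−17| = 21 + 14 = 35
38 > 35, so P3 is closer.

P3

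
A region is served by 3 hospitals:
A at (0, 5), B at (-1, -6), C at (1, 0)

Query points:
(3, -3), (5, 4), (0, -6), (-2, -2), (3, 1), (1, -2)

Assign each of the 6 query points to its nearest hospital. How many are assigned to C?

4

(3, -3) — d² to each: A:73, B:25, C:13 → nearest is C
(5, 4) — d² to each: A:26, B:136, C:32 → nearest is A
(0, -6) — d² to each: A:121, B:1, C:37 → nearest is B
(-2, -2) — d² to each: A:53, B:17, C:13 → nearest is C
(3, 1) — d² to each: A:25, B:65, C:5 → nearest is C
(1, -2) — d² to each: A:50, B:20, C:4 → nearest is C
4 of the 6 points have C as nearest.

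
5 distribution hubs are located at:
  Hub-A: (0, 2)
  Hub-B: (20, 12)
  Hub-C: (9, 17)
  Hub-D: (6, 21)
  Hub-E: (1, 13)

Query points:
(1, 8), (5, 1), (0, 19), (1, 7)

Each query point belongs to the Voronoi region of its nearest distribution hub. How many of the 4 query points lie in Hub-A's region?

2

(1, 8) — d² to each: Hub-A:37, Hub-B:377, Hub-C:145, Hub-D:194, Hub-E:25 → nearest is Hub-E
(5, 1) — d² to each: Hub-A:26, Hub-B:346, Hub-C:272, Hub-D:401, Hub-E:160 → nearest is Hub-A
(0, 19) — d² to each: Hub-A:289, Hub-B:449, Hub-C:85, Hub-D:40, Hub-E:37 → nearest is Hub-E
(1, 7) — d² to each: Hub-A:26, Hub-B:386, Hub-C:164, Hub-D:221, Hub-E:36 → nearest is Hub-A
2 of the 4 points have Hub-A as nearest.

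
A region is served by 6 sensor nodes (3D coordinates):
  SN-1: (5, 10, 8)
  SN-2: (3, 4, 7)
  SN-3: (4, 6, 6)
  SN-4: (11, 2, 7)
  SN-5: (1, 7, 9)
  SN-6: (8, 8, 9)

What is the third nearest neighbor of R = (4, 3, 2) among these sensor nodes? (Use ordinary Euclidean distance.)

SN-5

Since √ is increasing, it suffices to compare squared distances:
d²(R, SN-1) = (4−5)² + (3−10)² + (2−8)² = 1 + 49 + 36 = 86
d²(R, SN-2) = (4−3)² + (3−4)² + (2−7)² = 1 + 1 + 25 = 27
d²(R, SN-3) = (4−4)² + (3−6)² + (2−6)² = 0 + 9 + 16 = 25
d²(R, SN-4) = (4−11)² + (3−2)² + (2−7)² = 49 + 1 + 25 = 75
d²(R, SN-5) = (4−1)² + (3−7)² + (2−9)² = 9 + 16 + 49 = 74
d²(R, SN-6) = (4−8)² + (3−8)² + (2−9)² = 16 + 25 + 49 = 90
Sorted ascending: SN-3, SN-2, SN-5, SN-4, … — the third-nearest is SN-5.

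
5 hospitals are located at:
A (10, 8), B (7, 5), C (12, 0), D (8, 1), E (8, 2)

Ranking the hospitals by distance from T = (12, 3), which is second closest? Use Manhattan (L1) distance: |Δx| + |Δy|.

E

d(T,A) = |12−10| + |3−8| = 2 + 5 = 7
d(T,B) = |12−7| + |3−5| = 5 + 2 = 7
d(T,C) = |12−12| + |3−0| = 0 + 3 = 3
d(T,D) = |12−8| + |3−1| = 4 + 2 = 6
d(T,E) = |12−8| + |3−2| = 4 + 1 = 5
Sorted ascending: C, E, D, … — the second-nearest is E.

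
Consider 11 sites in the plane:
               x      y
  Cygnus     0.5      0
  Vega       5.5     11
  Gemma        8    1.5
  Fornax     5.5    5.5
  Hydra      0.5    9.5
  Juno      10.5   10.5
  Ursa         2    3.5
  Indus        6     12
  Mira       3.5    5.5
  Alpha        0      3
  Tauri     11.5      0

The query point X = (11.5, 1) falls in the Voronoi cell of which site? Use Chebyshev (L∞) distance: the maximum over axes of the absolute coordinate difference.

d(X, Cygnus) = max(11, 1) = 11
d(X, Vega) = max(6, 10) = 10
d(X, Gemma) = max(3.5, 0.5) = 3.5
d(X, Fornax) = max(6, 4.5) = 6
d(X, Hydra) = max(11, 8.5) = 11
d(X, Juno) = max(1, 9.5) = 9.5
d(X, Ursa) = max(9.5, 2.5) = 9.5
d(X, Indus) = max(5.5, 11) = 11
d(X, Mira) = max(8, 4.5) = 8
d(X, Alpha) = max(11.5, 2) = 11.5
d(X, Tauri) = max(0, 1) = 1
Tauri is nearest.

Tauri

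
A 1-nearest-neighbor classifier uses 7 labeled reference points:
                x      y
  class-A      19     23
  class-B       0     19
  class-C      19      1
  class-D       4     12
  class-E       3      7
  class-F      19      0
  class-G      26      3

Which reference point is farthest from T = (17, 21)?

Since √ is increasing, it suffices to compare squared distances:
d²(T, class-A) = 4 + 4 = 8
d²(T, class-B) = 289 + 4 = 293
d²(T, class-C) = 4 + 400 = 404
d²(T, class-D) = 169 + 81 = 250
d²(T, class-E) = 196 + 196 = 392
d²(T, class-F) = 4 + 441 = 445
d²(T, class-G) = 81 + 324 = 405
The largest is to class-F.

class-F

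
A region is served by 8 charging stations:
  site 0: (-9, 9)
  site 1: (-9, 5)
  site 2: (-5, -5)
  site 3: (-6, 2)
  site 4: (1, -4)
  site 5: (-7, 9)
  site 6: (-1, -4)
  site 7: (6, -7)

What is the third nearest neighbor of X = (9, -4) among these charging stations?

Squared Euclidean distances:
d²(X, site 0) = (9−(-9))² + (-4−9)² = 324 + 169 = 493
d²(X, site 1) = (9−(-9))² + (-4−5)² = 324 + 81 = 405
d²(X, site 2) = (9−(-5))² + (-4−(-5))² = 196 + 1 = 197
d²(X, site 3) = (9−(-6))² + (-4−2)² = 225 + 36 = 261
d²(X, site 4) = (9−1)² + (-4−(-4))² = 64 + 0 = 64
d²(X, site 5) = (9−(-7))² + (-4−9)² = 256 + 169 = 425
d²(X, site 6) = (9−(-1))² + (-4−(-4))² = 100 + 0 = 100
d²(X, site 7) = (9−6)² + (-4−(-7))² = 9 + 9 = 18
Sorted ascending: site 7, site 4, site 6, site 2, … — the third-nearest is site 6.

site 6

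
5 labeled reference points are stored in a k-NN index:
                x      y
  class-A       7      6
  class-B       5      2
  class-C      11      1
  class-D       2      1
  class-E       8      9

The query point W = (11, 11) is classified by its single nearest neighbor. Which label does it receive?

Squared Euclidean distances:
d²(W, class-A) = (11−7)² + (11−6)² = 16 + 25 = 41
d²(W, class-B) = (11−5)² + (11−2)² = 36 + 81 = 117
d²(W, class-C) = (11−11)² + (11−1)² = 0 + 100 = 100
d²(W, class-D) = (11−2)² + (11−1)² = 81 + 100 = 181
d²(W, class-E) = (11−8)² + (11−9)² = 9 + 4 = 13
Minimum is at class-E.

class-E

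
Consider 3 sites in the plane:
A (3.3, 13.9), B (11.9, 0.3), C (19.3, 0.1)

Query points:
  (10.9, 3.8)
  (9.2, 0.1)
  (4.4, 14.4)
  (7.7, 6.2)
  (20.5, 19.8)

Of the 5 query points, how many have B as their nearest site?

3

(10.9, 3.8) — d² to each: A:159.77, B:13.25, C:84.25 → nearest is B
(9.2, 0.1) — d² to each: A:225.25, B:7.33, C:102.01 → nearest is B
(4.4, 14.4) — d² to each: A:1.46, B:255.06, C:426.5 → nearest is A
(7.7, 6.2) — d² to each: A:78.65, B:52.45, C:171.77 → nearest is B
(20.5, 19.8) — d² to each: A:330.65, B:454.21, C:389.53 → nearest is A
3 of the 5 points have B as nearest.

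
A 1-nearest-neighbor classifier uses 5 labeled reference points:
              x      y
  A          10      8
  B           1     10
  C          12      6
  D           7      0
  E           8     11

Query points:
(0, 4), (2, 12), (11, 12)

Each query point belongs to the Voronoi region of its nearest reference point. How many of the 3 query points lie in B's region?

(0, 4) — d² to each: A:116, B:37, C:148, D:65, E:113 → nearest is B
(2, 12) — d² to each: A:80, B:5, C:136, D:169, E:37 → nearest is B
(11, 12) — d² to each: A:17, B:104, C:37, D:160, E:10 → nearest is E
2 of the 3 points have B as nearest.

2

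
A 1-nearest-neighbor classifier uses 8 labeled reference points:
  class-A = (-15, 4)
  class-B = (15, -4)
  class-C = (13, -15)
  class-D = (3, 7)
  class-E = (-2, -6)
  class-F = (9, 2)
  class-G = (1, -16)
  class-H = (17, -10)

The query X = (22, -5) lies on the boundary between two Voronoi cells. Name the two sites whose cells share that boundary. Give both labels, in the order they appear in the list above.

class-B and class-H

Squared distances from X to each site:
d²(X, class-A) = (22−(-15))² + (-5−4)² = 1369 + 81 = 1450
d²(X, class-B) = (22−15)² + (-5−(-4))² = 49 + 1 = 50
d²(X, class-C) = (22−13)² + (-5−(-15))² = 81 + 100 = 181
d²(X, class-D) = (22−3)² + (-5−7)² = 361 + 144 = 505
d²(X, class-E) = (22−(-2))² + (-5−(-6))² = 576 + 1 = 577
d²(X, class-F) = (22−9)² + (-5−2)² = 169 + 49 = 218
d²(X, class-G) = (22−1)² + (-5−(-16))² = 441 + 121 = 562
d²(X, class-H) = (22−17)² + (-5−(-10))² = 25 + 25 = 50
X is equidistant from class-B and class-H (both at squared distance 50), and every other site is strictly farther — so X lies on the class-B–class-H Voronoi edge.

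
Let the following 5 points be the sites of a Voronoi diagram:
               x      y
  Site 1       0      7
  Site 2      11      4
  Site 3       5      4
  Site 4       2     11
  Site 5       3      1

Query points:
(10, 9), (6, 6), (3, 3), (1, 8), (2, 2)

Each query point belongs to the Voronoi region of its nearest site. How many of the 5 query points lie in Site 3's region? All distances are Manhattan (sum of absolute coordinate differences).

1

(10, 9) — d to each: Site 1:12, Site 2:6, Site 3:10, Site 4:10, Site 5:15 → nearest is Site 2
(6, 6) — d to each: Site 1:7, Site 2:7, Site 3:3, Site 4:9, Site 5:8 → nearest is Site 3
(3, 3) — d to each: Site 1:7, Site 2:9, Site 3:3, Site 4:9, Site 5:2 → nearest is Site 5
(1, 8) — d to each: Site 1:2, Site 2:14, Site 3:8, Site 4:4, Site 5:9 → nearest is Site 1
(2, 2) — d to each: Site 1:7, Site 2:11, Site 3:5, Site 4:9, Site 5:2 → nearest is Site 5
1 of the 5 points has Site 3 as nearest.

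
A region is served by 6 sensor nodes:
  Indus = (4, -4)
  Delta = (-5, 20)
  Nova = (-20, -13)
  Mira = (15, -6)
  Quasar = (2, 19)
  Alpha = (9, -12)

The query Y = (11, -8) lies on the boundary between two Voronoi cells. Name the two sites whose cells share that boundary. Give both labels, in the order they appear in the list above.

Mira and Alpha

Squared distances from Y to each site:
d²(Y, Indus) = (11−4)² + (-8−(-4))² = 49 + 16 = 65
d²(Y, Delta) = (11−(-5))² + (-8−20)² = 256 + 784 = 1040
d²(Y, Nova) = (11−(-20))² + (-8−(-13))² = 961 + 25 = 986
d²(Y, Mira) = (11−15)² + (-8−(-6))² = 16 + 4 = 20
d²(Y, Quasar) = (11−2)² + (-8−19)² = 81 + 729 = 810
d²(Y, Alpha) = (11−9)² + (-8−(-12))² = 4 + 16 = 20
Y is equidistant from Mira and Alpha (both at squared distance 20), and every other site is strictly farther — so Y lies on the Mira–Alpha Voronoi edge.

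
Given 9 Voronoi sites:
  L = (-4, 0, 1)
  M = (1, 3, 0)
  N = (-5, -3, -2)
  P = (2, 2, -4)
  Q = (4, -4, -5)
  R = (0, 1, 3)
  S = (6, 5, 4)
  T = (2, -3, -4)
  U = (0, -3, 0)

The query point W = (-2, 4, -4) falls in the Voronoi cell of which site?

P

Squared Euclidean distances:
|WL|² = 4 + 16 + 25 = 45
|WM|² = 9 + 1 + 16 = 26
|WN|² = 9 + 49 + 4 = 62
|WP|² = 16 + 4 + 0 = 20
|WQ|² = 36 + 64 + 1 = 101
|WR|² = 4 + 9 + 49 = 62
|WS|² = 64 + 1 + 64 = 129
|WT|² = 16 + 49 + 0 = 65
|WU|² = 4 + 49 + 16 = 69
The smallest is to P, so W lies in the Voronoi region of P.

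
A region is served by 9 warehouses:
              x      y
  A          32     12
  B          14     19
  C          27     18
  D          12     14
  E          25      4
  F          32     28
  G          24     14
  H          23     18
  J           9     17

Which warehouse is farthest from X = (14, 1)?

Squared Euclidean distances:
|XA|² = (14−32)² + (1−12)² = 324 + 121 = 445
|XB|² = (14−14)² + (1−19)² = 0 + 324 = 324
|XC|² = (14−27)² + (1−18)² = 169 + 289 = 458
|XD|² = (14−12)² + (1−14)² = 4 + 169 = 173
|XE|² = (14−25)² + (1−4)² = 121 + 9 = 130
|XF|² = (14−32)² + (1−28)² = 324 + 729 = 1053
|XG|² = (14−24)² + (1−14)² = 100 + 169 = 269
|XH|² = (14−23)² + (1−18)² = 81 + 289 = 370
|XJ|² = (14−9)² + (1−17)² = 25 + 256 = 281
The largest is to F.

F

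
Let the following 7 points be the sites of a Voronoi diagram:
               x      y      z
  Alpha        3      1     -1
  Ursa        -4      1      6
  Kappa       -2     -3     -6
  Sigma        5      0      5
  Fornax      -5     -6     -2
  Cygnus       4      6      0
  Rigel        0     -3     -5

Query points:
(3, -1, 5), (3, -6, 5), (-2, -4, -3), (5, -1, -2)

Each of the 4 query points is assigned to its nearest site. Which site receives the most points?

Sigma

(3, -1, 5) — d² to each: Alpha:40, Ursa:54, Kappa:150, Sigma:5, Fornax:138, Cygnus:75, Rigel:113 → nearest is Sigma
(3, -6, 5) — d² to each: Alpha:85, Ursa:99, Kappa:155, Sigma:40, Fornax:113, Cygnus:170, Rigel:118 → nearest is Sigma
(-2, -4, -3) — d² to each: Alpha:54, Ursa:110, Kappa:10, Sigma:129, Fornax:14, Cygnus:145, Rigel:9 → nearest is Rigel
(5, -1, -2) — d² to each: Alpha:9, Ursa:149, Kappa:69, Sigma:50, Fornax:125, Cygnus:54, Rigel:38 → nearest is Alpha
Tally — Alpha:1, Sigma:2, Rigel:1. Sigma captures the most (2).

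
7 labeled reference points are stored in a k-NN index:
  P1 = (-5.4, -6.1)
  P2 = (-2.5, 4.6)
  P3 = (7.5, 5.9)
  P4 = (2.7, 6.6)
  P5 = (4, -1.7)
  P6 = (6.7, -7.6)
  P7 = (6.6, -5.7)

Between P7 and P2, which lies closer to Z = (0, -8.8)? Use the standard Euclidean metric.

P7

Compare squared distances:
|ZP7|² = (0−6.6)² + (-8.8−(-5.7))² = 43.56 + 9.61 = 53.17
|ZP2|² = (0−(-2.5))² + (-8.8−4.6)² = 6.25 + 179.56 = 185.81
53.17 < 185.81, so P7 is closer.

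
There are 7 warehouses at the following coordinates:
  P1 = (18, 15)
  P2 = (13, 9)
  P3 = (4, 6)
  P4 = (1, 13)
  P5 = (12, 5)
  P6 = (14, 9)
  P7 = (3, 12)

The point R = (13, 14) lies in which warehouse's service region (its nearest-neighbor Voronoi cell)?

Since √ is increasing, it suffices to compare squared distances:
|RP1|² = (13−18)² + (14−15)² = 25 + 1 = 26
|RP2|² = (13−13)² + (14−9)² = 0 + 25 = 25
|RP3|² = (13−4)² + (14−6)² = 81 + 64 = 145
|RP4|² = (13−1)² + (14−13)² = 144 + 1 = 145
|RP5|² = (13−12)² + (14−5)² = 1 + 81 = 82
|RP6|² = (13−14)² + (14−9)² = 1 + 25 = 26
|RP7|² = (13−3)² + (14−12)² = 100 + 4 = 104
The smallest is to P2, so R lies in the Voronoi region of P2.

P2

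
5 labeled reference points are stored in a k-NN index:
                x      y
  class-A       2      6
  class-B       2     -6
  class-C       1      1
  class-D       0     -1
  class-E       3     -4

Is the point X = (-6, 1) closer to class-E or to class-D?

class-D

Compare squared distances:
d²(X, class-E) = (-6−3)² + (1−(-4))² = 81 + 25 = 106
d²(X, class-D) = (-6−0)² + (1−(-1))² = 36 + 4 = 40
106 > 40, so class-D is closer.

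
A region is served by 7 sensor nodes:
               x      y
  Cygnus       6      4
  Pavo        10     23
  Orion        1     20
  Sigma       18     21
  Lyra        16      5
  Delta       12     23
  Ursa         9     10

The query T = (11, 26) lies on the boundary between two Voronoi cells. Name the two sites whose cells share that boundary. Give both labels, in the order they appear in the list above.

Pavo and Delta

Squared distances from T to each site:
d²(T, Cygnus) = (11−6)² + (26−4)² = 25 + 484 = 509
d²(T, Pavo) = (11−10)² + (26−23)² = 1 + 9 = 10
d²(T, Orion) = (11−1)² + (26−20)² = 100 + 36 = 136
d²(T, Sigma) = (11−18)² + (26−21)² = 49 + 25 = 74
d²(T, Lyra) = (11−16)² + (26−5)² = 25 + 441 = 466
d²(T, Delta) = (11−12)² + (26−23)² = 1 + 9 = 10
d²(T, Ursa) = (11−9)² + (26−10)² = 4 + 256 = 260
T is equidistant from Pavo and Delta (both at squared distance 10), and every other site is strictly farther — so T lies on the Pavo–Delta Voronoi edge.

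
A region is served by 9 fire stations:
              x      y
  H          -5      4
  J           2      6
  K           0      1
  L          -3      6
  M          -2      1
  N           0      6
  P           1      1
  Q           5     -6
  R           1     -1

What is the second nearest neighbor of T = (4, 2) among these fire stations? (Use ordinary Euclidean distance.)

Squared Euclidean distances:
|TH|² = 81 + 4 = 85
|TJ|² = 4 + 16 = 20
|TK|² = 16 + 1 = 17
|TL|² = 49 + 16 = 65
|TM|² = 36 + 1 = 37
|TN|² = 16 + 16 = 32
|TP|² = 9 + 1 = 10
|TQ|² = 1 + 64 = 65
|TR|² = 9 + 9 = 18
Sorted ascending: P, K, R, … — the second-nearest is K.

K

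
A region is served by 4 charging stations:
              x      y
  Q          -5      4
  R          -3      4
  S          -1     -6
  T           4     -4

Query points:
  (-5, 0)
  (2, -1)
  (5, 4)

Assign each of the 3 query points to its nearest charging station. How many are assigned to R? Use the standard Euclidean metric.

1

(-5, 0) — d² to each: Q:16, R:20, S:52, T:97 → nearest is Q
(2, -1) — d² to each: Q:74, R:50, S:34, T:13 → nearest is T
(5, 4) — d² to each: Q:100, R:64, S:136, T:65 → nearest is R
1 of the 3 points has R as nearest.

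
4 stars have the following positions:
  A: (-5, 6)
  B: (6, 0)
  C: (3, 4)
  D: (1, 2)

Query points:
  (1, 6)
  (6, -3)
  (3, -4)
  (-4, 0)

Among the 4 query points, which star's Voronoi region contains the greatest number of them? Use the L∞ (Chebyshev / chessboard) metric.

B

(1, 6) — d to each: A:6, B:6, C:2, D:4 → nearest is C
(6, -3) — d to each: A:11, B:3, C:7, D:5 → nearest is B
(3, -4) — d to each: A:10, B:4, C:8, D:6 → nearest is B
(-4, 0) — d to each: A:6, B:10, C:7, D:5 → nearest is D
Tally — B:2, C:1, D:1. B captures the most (2).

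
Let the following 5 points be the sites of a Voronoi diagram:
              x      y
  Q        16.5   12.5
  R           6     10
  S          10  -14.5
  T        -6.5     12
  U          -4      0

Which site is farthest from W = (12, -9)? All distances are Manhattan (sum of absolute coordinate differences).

T

d(W,Q) = 4.5 + 21.5 = 26
d(W,R) = 6 + 19 = 25
d(W,S) = 2 + 5.5 = 7.5
d(W,T) = 18.5 + 21 = 39.5
d(W,U) = 16 + 9 = 25
The largest is to T.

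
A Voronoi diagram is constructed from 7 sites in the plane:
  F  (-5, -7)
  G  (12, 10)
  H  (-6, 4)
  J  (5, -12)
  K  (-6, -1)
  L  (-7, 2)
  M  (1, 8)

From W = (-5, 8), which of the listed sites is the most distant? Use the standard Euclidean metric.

Since √ is increasing, it suffices to compare squared distances:
|WF|² = (-5−(-5))² + (8−(-7))² = 0 + 225 = 225
|WG|² = (-5−12)² + (8−10)² = 289 + 4 = 293
|WH|² = (-5−(-6))² + (8−4)² = 1 + 16 = 17
|WJ|² = (-5−5)² + (8−(-12))² = 100 + 400 = 500
|WK|² = (-5−(-6))² + (8−(-1))² = 1 + 81 = 82
|WL|² = (-5−(-7))² + (8−2)² = 4 + 36 = 40
|WM|² = (-5−1)² + (8−8)² = 36 + 0 = 36
The largest is to J.

J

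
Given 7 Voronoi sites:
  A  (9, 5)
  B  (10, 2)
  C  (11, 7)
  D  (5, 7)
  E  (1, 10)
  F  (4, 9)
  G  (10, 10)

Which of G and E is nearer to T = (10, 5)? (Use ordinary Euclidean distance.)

Compare squared distances:
|TG|² = (10−10)² + (5−10)² = 0 + 25 = 25
|TE|² = (10−1)² + (5−10)² = 81 + 25 = 106
25 < 106, so G is closer.

G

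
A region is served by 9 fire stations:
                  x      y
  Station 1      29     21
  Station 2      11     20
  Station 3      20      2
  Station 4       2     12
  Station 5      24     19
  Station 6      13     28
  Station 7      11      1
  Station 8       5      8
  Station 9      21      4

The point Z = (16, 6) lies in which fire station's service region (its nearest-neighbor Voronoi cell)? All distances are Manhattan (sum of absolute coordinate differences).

Station 9

d(Z, Station 1) = |16−29| + |6−21| = 13 + 15 = 28
d(Z, Station 2) = |16−11| + |6−20| = 5 + 14 = 19
d(Z, Station 3) = |16−20| + |6−2| = 4 + 4 = 8
d(Z, Station 4) = |16−2| + |6−12| = 14 + 6 = 20
d(Z, Station 5) = |16−24| + |6−19| = 8 + 13 = 21
d(Z, Station 6) = |16−13| + |6−28| = 3 + 22 = 25
d(Z, Station 7) = |16−11| + |6−1| = 5 + 5 = 10
d(Z, Station 8) = |16−5| + |6−8| = 11 + 2 = 13
d(Z, Station 9) = |16−21| + |6−4| = 5 + 2 = 7
Minimum is at Station 9.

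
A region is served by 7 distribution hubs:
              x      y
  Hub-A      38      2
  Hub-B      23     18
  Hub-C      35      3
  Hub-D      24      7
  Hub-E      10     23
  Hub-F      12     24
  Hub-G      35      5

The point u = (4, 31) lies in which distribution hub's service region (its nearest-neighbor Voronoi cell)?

Since √ is increasing, it suffices to compare squared distances:
d²(u, Hub-A) = (4−38)² + (31−2)² = 1156 + 841 = 1997
d²(u, Hub-B) = (4−23)² + (31−18)² = 361 + 169 = 530
d²(u, Hub-C) = (4−35)² + (31−3)² = 961 + 784 = 1745
d²(u, Hub-D) = (4−24)² + (31−7)² = 400 + 576 = 976
d²(u, Hub-E) = (4−10)² + (31−23)² = 36 + 64 = 100
d²(u, Hub-F) = (4−12)² + (31−24)² = 64 + 49 = 113
d²(u, Hub-G) = (4−35)² + (31−5)² = 961 + 676 = 1637
Minimum is at Hub-E.

Hub-E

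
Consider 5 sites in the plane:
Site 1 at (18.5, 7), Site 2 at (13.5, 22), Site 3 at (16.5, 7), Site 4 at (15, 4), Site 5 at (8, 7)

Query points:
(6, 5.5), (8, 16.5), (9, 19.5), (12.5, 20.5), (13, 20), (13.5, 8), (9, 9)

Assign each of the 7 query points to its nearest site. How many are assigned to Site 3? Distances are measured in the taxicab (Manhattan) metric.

(6, 5.5) — d to each: Site 1:14, Site 2:24, Site 3:12, Site 4:10.5, Site 5:3.5 → nearest is Site 5
(8, 16.5) — d to each: Site 1:20, Site 2:11, Site 3:18, Site 4:19.5, Site 5:9.5 → nearest is Site 5
(9, 19.5) — d to each: Site 1:22, Site 2:7, Site 3:20, Site 4:21.5, Site 5:13.5 → nearest is Site 2
(12.5, 20.5) — d to each: Site 1:19.5, Site 2:2.5, Site 3:17.5, Site 4:19, Site 5:18 → nearest is Site 2
(13, 20) — d to each: Site 1:18.5, Site 2:2.5, Site 3:16.5, Site 4:18, Site 5:18 → nearest is Site 2
(13.5, 8) — d to each: Site 1:6, Site 2:14, Site 3:4, Site 4:5.5, Site 5:6.5 → nearest is Site 3
(9, 9) — d to each: Site 1:11.5, Site 2:17.5, Site 3:9.5, Site 4:11, Site 5:3 → nearest is Site 5
1 of the 7 points has Site 3 as nearest.

1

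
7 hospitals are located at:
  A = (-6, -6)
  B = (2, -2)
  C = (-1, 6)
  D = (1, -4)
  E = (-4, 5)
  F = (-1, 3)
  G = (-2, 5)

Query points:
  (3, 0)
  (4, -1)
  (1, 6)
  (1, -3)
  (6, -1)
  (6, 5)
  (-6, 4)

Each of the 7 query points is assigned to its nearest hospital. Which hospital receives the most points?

B

(3, 0) — d² to each: A:117, B:5, C:52, D:20, E:74, F:25, G:50 → nearest is B
(4, -1) — d² to each: A:125, B:5, C:74, D:18, E:100, F:41, G:72 → nearest is B
(1, 6) — d² to each: A:193, B:65, C:4, D:100, E:26, F:13, G:10 → nearest is C
(1, -3) — d² to each: A:58, B:2, C:85, D:1, E:89, F:40, G:73 → nearest is D
(6, -1) — d² to each: A:169, B:17, C:98, D:34, E:136, F:65, G:100 → nearest is B
(6, 5) — d² to each: A:265, B:65, C:50, D:106, E:100, F:53, G:64 → nearest is C
(-6, 4) — d² to each: A:100, B:100, C:29, D:113, E:5, F:26, G:17 → nearest is E
Tally — B:3, C:2, D:1, E:1. B captures the most (3).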